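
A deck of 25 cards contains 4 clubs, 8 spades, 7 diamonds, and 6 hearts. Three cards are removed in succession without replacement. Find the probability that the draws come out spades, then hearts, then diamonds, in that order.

Multiply the probability of each draw given the previous ones:
P = 8/25 × 6/24 × 7/23 = 336/13800 = 14/575.

14/575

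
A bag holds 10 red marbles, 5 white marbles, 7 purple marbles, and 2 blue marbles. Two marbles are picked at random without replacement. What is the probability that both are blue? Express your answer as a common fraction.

1/276

P(all blue) = 2/24 × 1/23 = 2/552 = 1/276.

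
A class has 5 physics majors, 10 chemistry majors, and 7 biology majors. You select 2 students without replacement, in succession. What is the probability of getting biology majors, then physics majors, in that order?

Chain rule:
P = 7/22 × 5/21 = 35/462 = 5/66.

5/66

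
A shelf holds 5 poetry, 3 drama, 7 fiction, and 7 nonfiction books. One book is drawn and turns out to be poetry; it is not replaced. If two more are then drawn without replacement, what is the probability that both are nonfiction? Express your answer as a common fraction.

1/10

With the first book removed, 7 nonfiction remain out of 21.
P = 7/21 × 6/20 = 42/420 = 1/10.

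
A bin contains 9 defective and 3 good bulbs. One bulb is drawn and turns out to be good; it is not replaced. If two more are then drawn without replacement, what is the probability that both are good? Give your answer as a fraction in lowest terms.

With the first bulb removed, 2 good remain out of 11.
P = 2/11 × 1/10 = 2/110 = 1/55.

1/55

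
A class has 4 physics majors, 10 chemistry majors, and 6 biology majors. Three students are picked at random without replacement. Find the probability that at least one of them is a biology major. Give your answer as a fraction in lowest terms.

P(no biology majors) = 14/20 × 13/19 × 12/18 = 2184/6840 = 91/285.
P(at least one) = 1 − 91/285 = 194/285.

194/285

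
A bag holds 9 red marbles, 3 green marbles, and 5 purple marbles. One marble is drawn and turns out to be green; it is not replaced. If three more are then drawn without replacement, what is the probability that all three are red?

3/20

With the first marble removed, 9 red remain out of 16.
P = 9/16 × 8/15 × 7/14 = 504/3360 = 3/20.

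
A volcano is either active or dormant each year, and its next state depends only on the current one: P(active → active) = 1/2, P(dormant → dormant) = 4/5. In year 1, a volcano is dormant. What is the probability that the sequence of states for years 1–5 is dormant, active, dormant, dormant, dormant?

Year 1 is given. For each transition, use the conditional probability from the current state:
P(active | dormant) = 1/5; P(dormant | active) = 1/2; P(dormant | dormant) = 4/5; P(dormant | dormant) = 4/5.
P = 1/5 × 1/2 × 4/5 × 4/5 = 16/250 = 8/125.

8/125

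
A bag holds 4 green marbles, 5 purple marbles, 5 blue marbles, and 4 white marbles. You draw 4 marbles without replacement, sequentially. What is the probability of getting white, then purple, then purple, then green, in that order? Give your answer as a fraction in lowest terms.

Multiply the probability of each draw given the previous ones:
P = 4/18 × 5/17 × 4/16 × 4/15 = 320/73440 = 2/459.

2/459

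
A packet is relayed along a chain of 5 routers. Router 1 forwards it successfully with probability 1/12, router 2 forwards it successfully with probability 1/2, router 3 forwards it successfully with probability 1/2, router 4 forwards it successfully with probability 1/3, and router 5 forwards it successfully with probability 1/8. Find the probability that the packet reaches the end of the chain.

1/1152

Each stage is reached only if all earlier stages succeed, so
P = 1/12 × 1/2 × 1/2 × 1/3 × 1/8 = 1/1152.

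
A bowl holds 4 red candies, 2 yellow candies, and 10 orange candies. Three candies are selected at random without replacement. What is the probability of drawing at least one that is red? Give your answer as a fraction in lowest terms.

17/28

P(no red) = 12/16 × 11/15 × 10/14 = 1320/3360 = 11/28.
P(at least one) = 1 − 11/28 = 17/28.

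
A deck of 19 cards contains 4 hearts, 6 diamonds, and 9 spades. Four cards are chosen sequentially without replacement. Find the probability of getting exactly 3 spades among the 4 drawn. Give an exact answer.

70/323

One ordering (spades drawn first) has probability 9/19 × 8/18 × 7/17 × 10/16 = 5040/93024 = 35/646.
There are C(4,3) = 4 such orderings, each equally likely, so P = 4 × 35/646 = 70/323.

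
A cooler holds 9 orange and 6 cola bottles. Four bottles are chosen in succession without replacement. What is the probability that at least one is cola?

P(no cola) = 9/15 × 8/14 × 7/13 × 6/12 = 3024/32760 = 6/65.
P(at least one) = 1 − 6/65 = 59/65.

59/65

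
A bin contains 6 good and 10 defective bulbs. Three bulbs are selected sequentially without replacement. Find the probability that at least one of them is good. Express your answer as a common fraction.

P(no good) = 10/16 × 9/15 × 8/14 = 720/3360 = 3/14.
P(at least one) = 1 − 3/14 = 11/14.

11/14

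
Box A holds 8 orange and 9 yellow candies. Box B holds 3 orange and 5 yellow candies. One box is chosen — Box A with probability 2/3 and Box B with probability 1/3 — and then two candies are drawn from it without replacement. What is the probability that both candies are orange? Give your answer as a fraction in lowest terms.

From Box A: P(both orange) = (8/17)(7/16) = 7/34.
From Box B: P(both orange) = (3/8)(2/7) = 3/28.
Total probability = (2/3)(7/34) + (1/3)(3/28) = 247/1428.

247/1428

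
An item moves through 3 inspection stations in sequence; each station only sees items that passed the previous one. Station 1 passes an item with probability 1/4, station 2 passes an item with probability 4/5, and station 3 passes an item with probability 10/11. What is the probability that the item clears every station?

2/11

Multiplying along the chain,
P = 1/4 × 4/5 × 10/11 = 40/220 = 2/11.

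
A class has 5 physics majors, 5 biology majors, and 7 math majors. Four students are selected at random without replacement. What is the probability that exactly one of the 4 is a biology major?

One ordering (a biology major drawn first) has probability 5/17 × 12/16 × 11/15 × 10/14 = 6600/57120 = 55/476.
There are C(4,1) = 4 such orderings, each equally likely, so P = 4 × 55/476 = 55/119.

55/119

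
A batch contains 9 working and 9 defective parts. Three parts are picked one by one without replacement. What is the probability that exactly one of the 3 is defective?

27/68

One ordering (defective drawn first) has probability 9/18 × 9/17 × 8/16 = 648/4896 = 9/68.
There are C(3,1) = 3 such orderings, each equally likely, so P = 3 × 9/68 = 27/68.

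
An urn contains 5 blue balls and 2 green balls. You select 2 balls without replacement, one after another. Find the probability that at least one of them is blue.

P(no blue) = 2/7 × 1/6 = 2/42 = 1/21.
P(at least one) = 1 − 1/21 = 20/21.

20/21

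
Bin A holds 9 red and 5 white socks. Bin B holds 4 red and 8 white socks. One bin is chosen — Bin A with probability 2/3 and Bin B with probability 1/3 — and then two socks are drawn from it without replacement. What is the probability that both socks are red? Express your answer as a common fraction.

From Bin A: P(both red) = (9/14)(8/13) = 36/91.
From Bin B: P(both red) = (4/12)(3/11) = 1/11.
Total probability = (2/3)(36/91) + (1/3)(1/11) = 883/3003.

883/3003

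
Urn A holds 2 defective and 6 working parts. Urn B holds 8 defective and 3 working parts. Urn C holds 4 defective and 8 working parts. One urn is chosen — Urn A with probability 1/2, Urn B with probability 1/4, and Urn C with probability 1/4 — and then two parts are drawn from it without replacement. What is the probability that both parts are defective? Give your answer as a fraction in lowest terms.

47/280

From Urn A: P(both defective) = (2/8)(1/7) = 1/28.
From Urn B: P(both defective) = (8/11)(7/10) = 28/55.
From Urn C: P(both defective) = (4/12)(3/11) = 1/11.
Total probability = (1/2)(1/28) + (1/4)(28/55) + (1/4)(1/11) = 47/280.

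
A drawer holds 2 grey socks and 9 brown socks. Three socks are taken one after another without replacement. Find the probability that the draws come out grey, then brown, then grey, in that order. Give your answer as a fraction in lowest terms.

Multiply the probability of each draw given the previous ones:
P = 2/11 × 9/10 × 1/9 = 18/990 = 1/55.

1/55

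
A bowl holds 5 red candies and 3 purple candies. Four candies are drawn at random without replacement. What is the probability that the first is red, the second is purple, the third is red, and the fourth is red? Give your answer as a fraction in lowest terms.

Multiply the probability of each draw given the previous ones:
P = 5/8 × 3/7 × 4/6 × 3/5 = 180/1680 = 3/28.

3/28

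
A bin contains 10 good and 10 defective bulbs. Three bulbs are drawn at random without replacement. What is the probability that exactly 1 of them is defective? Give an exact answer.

15/38

One ordering (defective drawn first) has probability 10/20 × 10/19 × 9/18 = 900/6840 = 5/38.
There are C(3,1) = 3 such orderings, each equally likely, so P = 3 × 5/38 = 15/38.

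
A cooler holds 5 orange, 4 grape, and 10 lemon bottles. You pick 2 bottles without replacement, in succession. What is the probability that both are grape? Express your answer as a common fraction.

P(every draw is grape) = 4/19 × 3/18 = 12/342 = 2/57.

2/57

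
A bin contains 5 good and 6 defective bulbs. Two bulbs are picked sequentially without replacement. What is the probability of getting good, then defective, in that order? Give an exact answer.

3/11

Multiply the probability of each draw given the previous ones:
P = 5/11 × 6/10 = 30/110 = 3/11.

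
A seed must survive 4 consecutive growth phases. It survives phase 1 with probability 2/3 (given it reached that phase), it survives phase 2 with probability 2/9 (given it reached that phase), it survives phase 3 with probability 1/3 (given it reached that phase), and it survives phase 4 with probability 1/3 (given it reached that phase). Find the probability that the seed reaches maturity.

4/243

Each stage is reached only if all earlier stages succeed, so
P = 2/3 × 2/9 × 1/3 × 1/3 = 4/243.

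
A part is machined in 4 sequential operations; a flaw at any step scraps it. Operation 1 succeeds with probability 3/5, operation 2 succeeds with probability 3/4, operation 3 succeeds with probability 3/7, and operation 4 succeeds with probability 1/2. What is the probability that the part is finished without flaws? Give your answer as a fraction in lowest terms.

27/280

Multiplying along the chain,
P = 3/5 × 3/4 × 3/7 × 1/2 = 27/280.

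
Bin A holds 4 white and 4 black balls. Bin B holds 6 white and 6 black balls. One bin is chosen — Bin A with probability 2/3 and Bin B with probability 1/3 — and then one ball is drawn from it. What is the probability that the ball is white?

From Bin A: P(white) = 4/8.
From Bin B: P(white) = 6/12.
Total probability = (2/3)(4/8) + (1/3)(6/12) = 1/2.

1/2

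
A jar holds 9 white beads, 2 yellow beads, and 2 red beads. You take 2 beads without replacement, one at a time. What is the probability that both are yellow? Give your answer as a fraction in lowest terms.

P(every draw is yellow) = 2/13 × 1/12 = 2/156 = 1/78.

1/78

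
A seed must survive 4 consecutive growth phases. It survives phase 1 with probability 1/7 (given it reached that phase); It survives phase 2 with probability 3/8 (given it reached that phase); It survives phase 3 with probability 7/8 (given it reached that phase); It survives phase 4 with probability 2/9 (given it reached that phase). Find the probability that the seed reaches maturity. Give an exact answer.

1/96

Each stage is reached only if all earlier stages succeed, so
P = 1/7 × 3/8 × 7/8 × 2/9 = 42/4032 = 1/96.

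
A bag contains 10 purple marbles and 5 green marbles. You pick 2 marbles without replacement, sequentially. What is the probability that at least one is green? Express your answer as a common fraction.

P(no green) = 10/15 × 9/14 = 90/210 = 3/7.
P(at least one) = 1 − 3/7 = 4/7.

4/7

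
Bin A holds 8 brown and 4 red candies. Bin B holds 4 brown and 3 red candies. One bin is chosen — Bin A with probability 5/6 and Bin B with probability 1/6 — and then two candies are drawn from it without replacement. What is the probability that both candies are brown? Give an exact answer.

278/693

From Bin A: P(both brown) = (8/12)(7/11) = 14/33.
From Bin B: P(both brown) = (4/7)(3/6) = 2/7.
Total probability = (5/6)(14/33) + (1/6)(2/7) = 278/693.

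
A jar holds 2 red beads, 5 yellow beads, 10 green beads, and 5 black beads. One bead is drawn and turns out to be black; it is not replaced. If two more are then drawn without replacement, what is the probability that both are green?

With the first bead removed, 10 green remain out of 21.
P = 10/21 × 9/20 = 90/420 = 3/14.

3/14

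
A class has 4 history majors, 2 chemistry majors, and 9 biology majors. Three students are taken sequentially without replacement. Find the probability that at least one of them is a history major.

58/91

P(no history majors) = 11/15 × 10/14 × 9/13 = 990/2730 = 33/91.
P(at least one) = 1 − 33/91 = 58/91.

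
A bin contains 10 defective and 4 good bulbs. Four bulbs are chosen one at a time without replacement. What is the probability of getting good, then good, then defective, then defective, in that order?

Each draw changes the counts, so multiply the conditional probabilities along the sequence:
P = 4/14 × 3/13 × 10/12 × 9/11 = 1080/24024 = 45/1001.

45/1001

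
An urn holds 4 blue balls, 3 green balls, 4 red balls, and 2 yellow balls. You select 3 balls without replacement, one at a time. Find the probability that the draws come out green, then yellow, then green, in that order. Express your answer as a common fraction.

1/143

Chain rule:
P = 3/13 × 2/12 × 2/11 = 12/1716 = 1/143.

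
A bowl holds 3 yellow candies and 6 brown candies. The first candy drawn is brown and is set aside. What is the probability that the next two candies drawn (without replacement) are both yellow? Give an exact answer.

After the first draw, 3 of the remaining 8 candies are yellow.
P = 3/8 × 2/7 = 6/56 = 3/28.

3/28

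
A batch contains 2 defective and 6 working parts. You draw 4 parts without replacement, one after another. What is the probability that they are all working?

P = 6/8 × 5/7 × 4/6 × 3/5 = 360/1680 = 3/14.

3/14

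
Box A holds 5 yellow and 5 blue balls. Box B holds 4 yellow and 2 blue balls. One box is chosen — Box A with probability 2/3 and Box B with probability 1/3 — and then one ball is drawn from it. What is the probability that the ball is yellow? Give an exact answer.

5/9

From Box A: P(yellow) = 5/10.
From Box B: P(yellow) = 4/6.
Total probability = (2/3)(5/10) + (1/3)(4/6) = 5/9.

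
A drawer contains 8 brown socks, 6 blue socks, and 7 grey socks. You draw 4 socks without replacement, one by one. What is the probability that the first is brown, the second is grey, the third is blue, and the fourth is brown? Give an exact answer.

14/855

Each draw changes the counts, so multiply the conditional probabilities along the sequence:
P = 8/21 × 7/20 × 6/19 × 7/18 = 2352/143640 = 14/855.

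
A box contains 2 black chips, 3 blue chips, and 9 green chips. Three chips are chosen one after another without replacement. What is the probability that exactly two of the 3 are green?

One ordering (green drawn first) has probability 9/14 × 8/13 × 5/12 = 360/2184 = 15/91.
There are C(3,2) = 3 such orderings, each equally likely, so P = 3 × 15/91 = 45/91.

45/91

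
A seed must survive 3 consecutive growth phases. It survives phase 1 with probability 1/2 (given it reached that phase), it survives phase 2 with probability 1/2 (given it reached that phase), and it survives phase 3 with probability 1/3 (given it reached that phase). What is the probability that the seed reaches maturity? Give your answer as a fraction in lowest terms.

1/12

Each stage is reached only if all earlier stages succeed, so
P = 1/2 × 1/2 × 1/3 = 1/12.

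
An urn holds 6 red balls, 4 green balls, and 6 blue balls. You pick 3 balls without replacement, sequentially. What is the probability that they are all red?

P = 6/16 × 5/15 × 4/14 = 120/3360 = 1/28.

1/28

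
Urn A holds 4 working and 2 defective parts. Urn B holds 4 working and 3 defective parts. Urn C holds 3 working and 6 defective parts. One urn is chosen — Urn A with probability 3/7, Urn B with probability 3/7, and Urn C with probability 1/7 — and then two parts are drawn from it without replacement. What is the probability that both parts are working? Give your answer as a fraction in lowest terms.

From Urn A: P(both working) = (4/6)(3/5) = 2/5.
From Urn B: P(both working) = (4/7)(3/6) = 2/7.
From Urn C: P(both working) = (3/9)(2/8) = 1/12.
Total probability = (3/7)(2/5) + (3/7)(2/7) + (1/7)(1/12) = 899/2940.

899/2940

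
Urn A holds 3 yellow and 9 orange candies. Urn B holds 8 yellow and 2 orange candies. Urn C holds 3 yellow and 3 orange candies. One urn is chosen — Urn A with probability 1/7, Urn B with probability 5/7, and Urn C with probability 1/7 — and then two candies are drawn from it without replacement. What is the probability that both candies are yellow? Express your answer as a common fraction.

From Urn A: P(both yellow) = (3/12)(2/11) = 1/22.
From Urn B: P(both yellow) = (8/10)(7/9) = 28/45.
From Urn C: P(both yellow) = (3/6)(2/5) = 1/5.
Total probability = (1/7)(1/22) + (5/7)(28/45) + (1/7)(1/5) = 3323/6930.

3323/6930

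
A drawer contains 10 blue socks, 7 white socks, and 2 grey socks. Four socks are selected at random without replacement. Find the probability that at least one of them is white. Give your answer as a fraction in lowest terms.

1127/1292

P(no white) = 12/19 × 11/18 × 10/17 × 9/16 = 11880/93024 = 165/1292.
P(at least one) = 1 − 165/1292 = 1127/1292.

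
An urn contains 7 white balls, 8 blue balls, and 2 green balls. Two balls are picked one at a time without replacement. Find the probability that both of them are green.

P(all green) = 2/17 × 1/16 = 2/272 = 1/136.

1/136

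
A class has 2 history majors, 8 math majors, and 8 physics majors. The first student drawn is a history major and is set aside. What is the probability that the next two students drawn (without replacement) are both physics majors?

7/34

After the first draw, 8 of the remaining 17 students are physics majors.
P = 8/17 × 7/16 = 56/272 = 7/34.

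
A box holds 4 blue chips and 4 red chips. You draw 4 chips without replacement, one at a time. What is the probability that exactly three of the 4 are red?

One ordering (red drawn first) has probability 4/8 × 3/7 × 2/6 × 4/5 = 96/1680 = 2/35.
There are C(4,3) = 4 such orderings, each equally likely, so P = 4 × 2/35 = 8/35.

8/35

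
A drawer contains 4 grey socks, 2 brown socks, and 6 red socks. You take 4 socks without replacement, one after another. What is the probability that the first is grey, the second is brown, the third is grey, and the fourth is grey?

2/495

Each draw changes the counts, so multiply the conditional probabilities along the sequence:
P = 4/12 × 2/11 × 3/10 × 2/9 = 48/11880 = 2/495.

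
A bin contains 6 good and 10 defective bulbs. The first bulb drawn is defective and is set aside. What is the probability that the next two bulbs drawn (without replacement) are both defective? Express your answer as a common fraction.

12/35

After the first draw, 9 of the remaining 15 bulbs are defective.
P = 9/15 × 8/14 = 72/210 = 12/35.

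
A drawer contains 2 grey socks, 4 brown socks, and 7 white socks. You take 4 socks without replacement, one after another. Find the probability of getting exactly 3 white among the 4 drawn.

42/143

One ordering (white drawn first) has probability 7/13 × 6/12 × 5/11 × 6/10 = 1260/17160 = 21/286.
There are C(4,3) = 4 such orderings, each equally likely, so P = 4 × 21/286 = 42/143.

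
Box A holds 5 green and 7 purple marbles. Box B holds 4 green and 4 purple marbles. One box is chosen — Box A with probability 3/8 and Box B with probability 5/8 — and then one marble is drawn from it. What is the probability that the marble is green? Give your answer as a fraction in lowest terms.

15/32

From Box A: P(green) = 5/12.
From Box B: P(green) = 4/8.
Total probability = (3/8)(5/12) + (5/8)(4/8) = 15/32.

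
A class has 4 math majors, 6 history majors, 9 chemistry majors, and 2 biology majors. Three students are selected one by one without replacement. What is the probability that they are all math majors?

2/665

P = 4/21 × 3/20 × 2/19 = 24/7980 = 2/665.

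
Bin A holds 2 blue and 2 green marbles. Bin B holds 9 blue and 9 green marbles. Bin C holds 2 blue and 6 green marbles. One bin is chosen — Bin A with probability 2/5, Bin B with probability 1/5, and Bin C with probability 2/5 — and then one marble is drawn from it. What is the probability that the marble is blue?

From Bin A: P(blue) = 2/4.
From Bin B: P(blue) = 9/18.
From Bin C: P(blue) = 2/8.
Total probability = (2/5)(2/4) + (1/5)(9/18) + (2/5)(2/8) = 2/5.

2/5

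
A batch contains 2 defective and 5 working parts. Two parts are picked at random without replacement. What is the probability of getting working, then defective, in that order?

Chain rule:
P = 5/7 × 2/6 = 10/42 = 5/21.

5/21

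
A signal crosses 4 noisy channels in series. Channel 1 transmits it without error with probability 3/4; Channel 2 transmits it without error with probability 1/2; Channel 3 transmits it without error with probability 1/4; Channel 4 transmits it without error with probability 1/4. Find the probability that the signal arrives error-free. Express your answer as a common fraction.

3/128

The events are sequential, so multiply the conditional probabilities:
P = 3/4 × 1/2 × 1/4 × 1/4 = 3/128.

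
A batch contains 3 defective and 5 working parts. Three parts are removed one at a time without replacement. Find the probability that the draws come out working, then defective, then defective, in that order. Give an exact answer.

5/56

Each draw changes the counts, so multiply the conditional probabilities along the sequence:
P = 5/8 × 3/7 × 2/6 = 30/336 = 5/56.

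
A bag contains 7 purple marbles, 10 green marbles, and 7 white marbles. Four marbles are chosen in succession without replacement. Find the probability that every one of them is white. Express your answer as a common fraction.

P = 7/24 × 6/23 × 5/22 × 4/21 = 840/255024 = 5/1518.

5/1518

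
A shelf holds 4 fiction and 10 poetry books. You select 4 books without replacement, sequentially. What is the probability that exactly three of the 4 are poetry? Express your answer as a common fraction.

480/1001

One ordering (poetry drawn first) has probability 10/14 × 9/13 × 8/12 × 4/11 = 2880/24024 = 120/1001.
There are C(4,3) = 4 such orderings, each equally likely, so P = 4 × 120/1001 = 480/1001.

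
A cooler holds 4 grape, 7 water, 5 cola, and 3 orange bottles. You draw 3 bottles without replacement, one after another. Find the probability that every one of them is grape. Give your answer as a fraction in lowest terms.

P = 4/19 × 3/18 × 2/17 = 24/5814 = 4/969.

4/969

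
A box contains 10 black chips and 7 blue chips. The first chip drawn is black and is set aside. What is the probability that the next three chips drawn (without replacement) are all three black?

After the first draw, 9 of the remaining 16 chips are black.
P = 9/16 × 8/15 × 7/14 = 504/3360 = 3/20.

3/20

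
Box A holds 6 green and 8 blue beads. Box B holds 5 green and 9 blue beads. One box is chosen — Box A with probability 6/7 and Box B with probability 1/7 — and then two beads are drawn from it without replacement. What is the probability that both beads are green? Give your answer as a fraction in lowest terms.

From Box A: P(both green) = (6/14)(5/13) = 15/91.
From Box B: P(both green) = (5/14)(4/13) = 10/91.
Total probability = (6/7)(15/91) + (1/7)(10/91) = 100/637.

100/637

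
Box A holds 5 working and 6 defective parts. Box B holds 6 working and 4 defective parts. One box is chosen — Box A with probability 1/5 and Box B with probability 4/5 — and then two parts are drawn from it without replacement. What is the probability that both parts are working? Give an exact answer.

10/33

From Box A: P(both working) = (5/11)(4/10) = 2/11.
From Box B: P(both working) = (6/10)(5/9) = 1/3.
Total probability = (1/5)(2/11) + (4/5)(1/3) = 10/33.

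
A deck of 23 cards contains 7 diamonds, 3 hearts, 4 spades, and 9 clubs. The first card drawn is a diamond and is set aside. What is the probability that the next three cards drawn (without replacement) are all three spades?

1/385

With the first card removed, 4 spades remain out of 22.
P = 4/22 × 3/21 × 2/20 = 24/9240 = 1/385.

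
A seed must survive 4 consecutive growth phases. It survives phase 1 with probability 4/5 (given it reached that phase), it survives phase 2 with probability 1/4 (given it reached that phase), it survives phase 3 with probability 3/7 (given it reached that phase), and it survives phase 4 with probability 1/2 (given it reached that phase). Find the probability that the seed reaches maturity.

The events are sequential, so multiply the conditional probabilities:
P = 4/5 × 1/4 × 3/7 × 1/2 = 12/280 = 3/70.

3/70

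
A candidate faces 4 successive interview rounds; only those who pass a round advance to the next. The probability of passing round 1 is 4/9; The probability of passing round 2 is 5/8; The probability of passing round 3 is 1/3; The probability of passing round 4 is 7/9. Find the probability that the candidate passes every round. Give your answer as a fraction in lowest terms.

Each stage is reached only if all earlier stages succeed, so
P = 4/9 × 5/8 × 1/3 × 7/9 = 140/1944 = 35/486.

35/486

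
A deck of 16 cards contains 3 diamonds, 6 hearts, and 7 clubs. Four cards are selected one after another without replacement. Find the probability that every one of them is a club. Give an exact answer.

P(every draw is a club) = 7/16 × 6/15 × 5/14 × 4/13 = 840/43680 = 1/52.

1/52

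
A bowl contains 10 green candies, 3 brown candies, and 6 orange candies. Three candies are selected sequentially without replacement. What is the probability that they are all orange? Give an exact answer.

20/969

P = 6/19 × 5/18 × 4/17 = 120/5814 = 20/969.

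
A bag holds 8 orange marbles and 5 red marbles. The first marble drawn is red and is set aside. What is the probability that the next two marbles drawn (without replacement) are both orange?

With the first marble removed, 8 orange remain out of 12.
P = 8/12 × 7/11 = 56/132 = 14/33.

14/33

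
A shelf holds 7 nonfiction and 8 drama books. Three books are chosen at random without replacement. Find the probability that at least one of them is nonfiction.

57/65

P(no nonfiction) = 8/15 × 7/14 × 6/13 = 336/2730 = 8/65.
P(at least one) = 1 − 8/65 = 57/65.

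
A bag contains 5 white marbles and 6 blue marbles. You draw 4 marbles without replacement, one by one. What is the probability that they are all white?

1/66

P(every draw is white) = 5/11 × 4/10 × 3/9 × 2/8 = 120/7920 = 1/66.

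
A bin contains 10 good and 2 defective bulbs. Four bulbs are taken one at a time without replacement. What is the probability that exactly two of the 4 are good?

1/11

One ordering (good drawn first) has probability 10/12 × 9/11 × 2/10 × 1/9 = 180/11880 = 1/66.
There are C(4,2) = 6 such orderings, each equally likely, so P = 6 × 1/66 = 1/11.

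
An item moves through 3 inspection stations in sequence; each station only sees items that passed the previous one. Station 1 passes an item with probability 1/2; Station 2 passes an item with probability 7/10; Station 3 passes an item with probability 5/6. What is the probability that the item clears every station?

The events are sequential, so multiply the conditional probabilities:
P = 1/2 × 7/10 × 5/6 = 35/120 = 7/24.

7/24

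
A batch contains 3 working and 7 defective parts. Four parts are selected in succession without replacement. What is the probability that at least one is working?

P(no working) = 7/10 × 6/9 × 5/8 × 4/7 = 840/5040 = 1/6.
P(at least one) = 1 − 1/6 = 5/6.

5/6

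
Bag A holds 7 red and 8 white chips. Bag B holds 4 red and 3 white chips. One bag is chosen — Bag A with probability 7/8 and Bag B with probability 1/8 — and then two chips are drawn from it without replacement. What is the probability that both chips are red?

From Bag A: P(both red) = (7/15)(6/14) = 1/5.
From Bag B: P(both red) = (4/7)(3/6) = 2/7.
Total probability = (7/8)(1/5) + (1/8)(2/7) = 59/280.

59/280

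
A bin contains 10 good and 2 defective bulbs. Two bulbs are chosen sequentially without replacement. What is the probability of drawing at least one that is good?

P(no good) = 2/12 × 1/11 = 2/132 = 1/66.
P(at least one) = 1 − 1/66 = 65/66.

65/66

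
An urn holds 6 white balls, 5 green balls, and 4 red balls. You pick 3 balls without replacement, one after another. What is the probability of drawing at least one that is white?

P(no white) = 9/15 × 8/14 × 7/13 = 504/2730 = 12/65.
P(at least one) = 1 − 12/65 = 53/65.

53/65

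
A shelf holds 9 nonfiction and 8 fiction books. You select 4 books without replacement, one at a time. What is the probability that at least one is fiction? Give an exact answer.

161/170

P(no fiction) = 9/17 × 8/16 × 7/15 × 6/14 = 3024/57120 = 9/170.
P(at least one) = 1 − 9/170 = 161/170.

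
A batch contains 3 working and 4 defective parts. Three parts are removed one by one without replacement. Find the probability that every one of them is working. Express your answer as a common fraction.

P(all working) = 3/7 × 2/6 × 1/5 = 6/210 = 1/35.

1/35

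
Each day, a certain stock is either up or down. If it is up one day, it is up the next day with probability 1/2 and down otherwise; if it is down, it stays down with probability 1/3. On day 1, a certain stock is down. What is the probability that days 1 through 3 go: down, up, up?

1/3

Day 1 is given. For each transition, use the conditional probability from the current state:
P(up | down) = 2/3; P(up | up) = 1/2.
P = 2/3 × 1/2 = 2/6 = 1/3.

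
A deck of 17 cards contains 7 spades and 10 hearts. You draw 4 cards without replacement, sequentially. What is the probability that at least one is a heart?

P(no hearts) = 7/17 × 6/16 × 5/15 × 4/14 = 840/57120 = 1/68.
P(at least one) = 1 − 1/68 = 67/68.

67/68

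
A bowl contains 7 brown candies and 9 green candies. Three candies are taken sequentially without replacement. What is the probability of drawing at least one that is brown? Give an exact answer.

P(no brown) = 9/16 × 8/15 × 7/14 = 504/3360 = 3/20.
P(at least one) = 1 − 3/20 = 17/20.

17/20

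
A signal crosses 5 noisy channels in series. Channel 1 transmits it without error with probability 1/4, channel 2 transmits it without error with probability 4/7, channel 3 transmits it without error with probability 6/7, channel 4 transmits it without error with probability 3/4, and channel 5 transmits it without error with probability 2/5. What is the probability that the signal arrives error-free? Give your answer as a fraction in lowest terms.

9/245

The events are sequential, so multiply the conditional probabilities:
P = 1/4 × 4/7 × 6/7 × 3/4 × 2/5 = 144/3920 = 9/245.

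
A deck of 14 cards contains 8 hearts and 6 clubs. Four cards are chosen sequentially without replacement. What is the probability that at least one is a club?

133/143

P(no clubs) = 8/14 × 7/13 × 6/12 × 5/11 = 1680/24024 = 10/143.
P(at least one) = 1 − 10/143 = 133/143.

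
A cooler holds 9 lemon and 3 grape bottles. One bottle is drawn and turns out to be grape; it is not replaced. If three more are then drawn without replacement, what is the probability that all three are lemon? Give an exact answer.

28/55

With the first bottle removed, 9 lemon remain out of 11.
P = 9/11 × 8/10 × 7/9 = 504/990 = 28/55.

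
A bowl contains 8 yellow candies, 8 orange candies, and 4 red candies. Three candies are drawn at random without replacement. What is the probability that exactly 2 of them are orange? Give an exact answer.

28/95

One ordering (orange drawn first) has probability 8/20 × 7/19 × 12/18 = 672/6840 = 28/285.
There are C(3,2) = 3 such orderings, each equally likely, so P = 3 × 28/285 = 28/95.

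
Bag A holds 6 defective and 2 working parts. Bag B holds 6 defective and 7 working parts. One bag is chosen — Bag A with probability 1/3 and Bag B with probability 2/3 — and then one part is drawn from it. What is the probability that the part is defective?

From Bag A: P(defective) = 6/8.
From Bag B: P(defective) = 6/13.
Total probability = (1/3)(6/8) + (2/3)(6/13) = 29/52.

29/52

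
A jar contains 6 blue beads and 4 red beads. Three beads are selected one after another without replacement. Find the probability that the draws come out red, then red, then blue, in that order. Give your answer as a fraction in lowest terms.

Chain rule:
P = 4/10 × 3/9 × 6/8 = 72/720 = 1/10.

1/10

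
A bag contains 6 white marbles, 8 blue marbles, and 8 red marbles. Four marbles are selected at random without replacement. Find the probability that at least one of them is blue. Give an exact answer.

P(no blue) = 14/22 × 13/21 × 12/20 × 11/19 = 24024/175560 = 13/95.
P(at least one) = 1 − 13/95 = 82/95.

82/95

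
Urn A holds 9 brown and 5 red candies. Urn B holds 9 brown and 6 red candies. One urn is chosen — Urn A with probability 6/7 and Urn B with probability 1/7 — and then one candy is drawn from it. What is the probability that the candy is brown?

From Urn A: P(brown) = 9/14.
From Urn B: P(brown) = 9/15.
Total probability = (6/7)(9/14) + (1/7)(9/15) = 156/245.

156/245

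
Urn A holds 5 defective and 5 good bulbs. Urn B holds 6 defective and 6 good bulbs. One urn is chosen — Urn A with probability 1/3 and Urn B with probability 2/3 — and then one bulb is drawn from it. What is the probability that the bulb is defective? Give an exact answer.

From Urn A: P(defective) = 5/10.
From Urn B: P(defective) = 6/12.
Total probability = (1/3)(5/10) + (2/3)(6/12) = 1/2.

1/2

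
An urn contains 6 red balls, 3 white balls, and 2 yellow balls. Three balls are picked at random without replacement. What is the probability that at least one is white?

P(no white) = 8/11 × 7/10 × 6/9 = 336/990 = 56/165.
P(at least one) = 1 − 56/165 = 109/165.

109/165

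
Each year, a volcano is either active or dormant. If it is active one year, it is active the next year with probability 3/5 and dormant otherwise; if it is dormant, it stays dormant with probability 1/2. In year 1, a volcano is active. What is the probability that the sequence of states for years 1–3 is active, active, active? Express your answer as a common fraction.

9/25

Year 1 is given. For each transition, use the conditional probability from the current state:
P(active | active) = 3/5; P(active | active) = 3/5.
P = 3/5 × 3/5 = 9/25.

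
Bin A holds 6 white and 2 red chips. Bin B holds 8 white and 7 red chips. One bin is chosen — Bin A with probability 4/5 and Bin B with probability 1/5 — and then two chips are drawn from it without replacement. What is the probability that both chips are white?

From Bin A: P(both white) = (6/8)(5/7) = 15/28.
From Bin B: P(both white) = (8/15)(7/14) = 4/15.
Total probability = (4/5)(15/28) + (1/5)(4/15) = 253/525.

253/525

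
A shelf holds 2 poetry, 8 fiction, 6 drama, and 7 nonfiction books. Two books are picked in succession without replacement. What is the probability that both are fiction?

P = 8/23 × 7/22 = 56/506 = 28/253.

28/253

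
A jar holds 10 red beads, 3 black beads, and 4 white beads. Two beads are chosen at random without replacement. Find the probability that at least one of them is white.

P(no white) = 13/17 × 12/16 = 156/272 = 39/68.
P(at least one) = 1 − 39/68 = 29/68.

29/68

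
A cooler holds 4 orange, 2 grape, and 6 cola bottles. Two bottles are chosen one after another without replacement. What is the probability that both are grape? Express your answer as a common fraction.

P(all grape) = 2/12 × 1/11 = 2/132 = 1/66.

1/66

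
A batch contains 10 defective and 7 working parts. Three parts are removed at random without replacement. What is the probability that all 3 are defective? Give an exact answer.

3/17

P(every draw is defective) = 10/17 × 9/16 × 8/15 = 720/4080 = 3/17.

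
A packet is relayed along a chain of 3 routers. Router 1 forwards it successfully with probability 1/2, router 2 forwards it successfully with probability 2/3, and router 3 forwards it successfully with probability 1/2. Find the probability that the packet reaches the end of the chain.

Each stage is reached only if all earlier stages succeed, so
P = 1/2 × 2/3 × 1/2 = 2/12 = 1/6.

1/6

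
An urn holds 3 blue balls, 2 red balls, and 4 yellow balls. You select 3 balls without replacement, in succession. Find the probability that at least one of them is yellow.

P(no yellow) = 5/9 × 4/8 × 3/7 = 60/504 = 5/42.
P(at least one) = 1 − 5/42 = 37/42.

37/42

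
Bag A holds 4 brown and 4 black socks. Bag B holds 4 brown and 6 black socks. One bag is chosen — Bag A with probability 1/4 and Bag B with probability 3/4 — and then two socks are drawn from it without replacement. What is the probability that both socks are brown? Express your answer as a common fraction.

From Bag A: P(both brown) = (4/8)(3/7) = 3/14.
From Bag B: P(both brown) = (4/10)(3/9) = 2/15.
Total probability = (1/4)(3/14) + (3/4)(2/15) = 43/280.

43/280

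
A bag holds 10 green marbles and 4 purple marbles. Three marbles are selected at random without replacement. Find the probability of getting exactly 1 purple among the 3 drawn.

One ordering (purple drawn first) has probability 4/14 × 10/13 × 9/12 = 360/2184 = 15/91.
There are C(3,1) = 3 such orderings, each equally likely, so P = 3 × 15/91 = 45/91.

45/91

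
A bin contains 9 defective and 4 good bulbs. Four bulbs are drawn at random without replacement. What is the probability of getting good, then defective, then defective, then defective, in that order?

Each draw changes the counts, so multiply the conditional probabilities along the sequence:
P = 4/13 × 9/12 × 8/11 × 7/10 = 2016/17160 = 84/715.

84/715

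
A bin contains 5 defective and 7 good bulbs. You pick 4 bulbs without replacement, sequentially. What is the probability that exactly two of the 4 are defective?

One ordering (defective drawn first) has probability 5/12 × 4/11 × 7/10 × 6/9 = 840/11880 = 7/99.
There are C(4,2) = 6 such orderings, each equally likely, so P = 6 × 7/99 = 14/33.

14/33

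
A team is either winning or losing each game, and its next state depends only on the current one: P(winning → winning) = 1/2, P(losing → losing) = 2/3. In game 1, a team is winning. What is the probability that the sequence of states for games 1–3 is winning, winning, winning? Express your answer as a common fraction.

1/4

Game 1 is given. For each transition, use the conditional probability from the current state:
P(winning | winning) = 1/2; P(winning | winning) = 1/2.
P = 1/2 × 1/2 = 1/4.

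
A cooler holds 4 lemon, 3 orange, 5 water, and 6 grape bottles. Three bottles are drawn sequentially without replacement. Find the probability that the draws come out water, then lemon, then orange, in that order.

Multiply the probability of each draw given the previous ones:
P = 5/18 × 4/17 × 3/16 = 60/4896 = 5/408.

5/408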